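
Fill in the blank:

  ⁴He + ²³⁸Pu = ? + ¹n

Conserve mass number: 4 + 238 = A + 1, so A = 241.
Conserve atomic number: 2 + 94 = Z + 0, so Z = 96.
Z = 96 is curium, so the species is ²⁴¹Cm.

Cm-241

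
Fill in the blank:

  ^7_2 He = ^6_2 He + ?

neutron

Conserve mass number: 7 = 6 + A, so A = 1.
Conserve atomic number: 2 = 2 + Z, so Z = 0.
A = 1 and Z = 0 is ^1_0 n — a neutron.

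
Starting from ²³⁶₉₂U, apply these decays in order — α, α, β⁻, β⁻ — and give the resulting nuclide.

Th-228

Start: (A, Z) = (236, 92).
After α: (232, 90).
After α: (228, 88).
After β⁻: (228, 89).
After β⁻: (228, 90).
Z = 90 is thorium.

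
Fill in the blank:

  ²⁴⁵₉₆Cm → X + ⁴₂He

Conserve mass number: 245 = A + 4, so A = 241.
Conserve atomic number: 96 = Z + 2, so Z = 94.
Z = 94 is plutonium, so the species is ²⁴¹₉₄Pu.

Pu-241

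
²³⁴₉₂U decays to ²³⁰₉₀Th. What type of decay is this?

ΔA = 230 − 234 = -4; ΔZ = 90 − 92 = -2.
A drops by 4 and Z drops by 2 — the signature of alpha emission.

alpha decay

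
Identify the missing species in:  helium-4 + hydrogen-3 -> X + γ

Li-7

Conserve mass number: 4 + 3 = A + 0, so A = 7.
Conserve atomic number: 2 + 1 = Z + 0, so Z = 3.
Z = 3 is lithium, so the species is lithium-7.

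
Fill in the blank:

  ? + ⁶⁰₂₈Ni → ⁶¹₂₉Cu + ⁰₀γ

Conserve mass number: A + 60 = 61 + 0, so A = 1.
Conserve atomic number: Z + 28 = 29 + 0, so Z = 1.
A = 1 and Z = 1 is ¹₁H — a proton.

proton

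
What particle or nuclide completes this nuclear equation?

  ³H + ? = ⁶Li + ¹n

alpha particle

Conserve mass number: 3 + A = 6 + 1, so A = 4.
Conserve atomic number: 1 + Z = 3 + 0, so Z = 2.
A = 4 and Z = 2 is ⁴He — an alpha particle.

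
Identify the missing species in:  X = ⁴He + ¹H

Li-5

Conserve mass number: A = 4 + 1, so A = 5.
Conserve atomic number: Z = 2 + 1, so Z = 3.
Z = 3 is lithium, so the species is ⁵Li.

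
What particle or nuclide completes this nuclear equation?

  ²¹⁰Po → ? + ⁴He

Conserve mass number: 210 = A + 4, so A = 206.
Conserve atomic number: 84 = Z + 2, so Z = 82.
Z = 82 is lead, so the species is ²⁰⁶Pb.

Pb-206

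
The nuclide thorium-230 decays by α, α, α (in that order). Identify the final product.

Po-218

Start: (A, Z) = (230, 90).
After α: (226, 88).
After α: (222, 86).
After α: (218, 84).
Z = 84 is polonium.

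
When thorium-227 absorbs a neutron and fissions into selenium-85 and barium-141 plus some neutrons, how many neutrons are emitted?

2

Conserve mass number: 228 = 85 + 141 + k, so k = 228 − 226 = 2.
Check atomic number: 90 = 34 + 56 + 0 = 90. ✓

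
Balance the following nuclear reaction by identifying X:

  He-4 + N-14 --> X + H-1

Conserve mass number: 4 + 14 = A + 1, so A = 17.
Conserve atomic number: 2 + 7 = Z + 1, so Z = 8.
Z = 8 is oxygen, so the species is O-17.

O-17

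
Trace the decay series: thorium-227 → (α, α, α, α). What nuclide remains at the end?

Pb-211

Start: (A, Z) = (227, 90).
After α: (223, 88).
After α: (219, 86).
After α: (215, 84).
After α: (211, 82).
Z = 82 is lead.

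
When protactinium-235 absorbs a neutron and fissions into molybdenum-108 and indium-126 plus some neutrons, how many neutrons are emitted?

Conserve mass number: 236 = 108 + 126 + k, so k = 236 − 234 = 2.
Check atomic number: 91 = 42 + 49 + 0 = 91. ✓

2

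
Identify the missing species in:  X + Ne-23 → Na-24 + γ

Conserve mass number: A + 23 = 24 + 0, so A = 1.
Conserve atomic number: Z + 10 = 11 + 0, so Z = 1.
A = 1 and Z = 1 is H-1 — a proton.

proton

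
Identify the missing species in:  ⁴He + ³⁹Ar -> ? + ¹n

Ca-42

Conserve mass number: 4 + 39 = A + 1, so A = 42.
Conserve atomic number: 2 + 18 = Z + 0, so Z = 20.
Z = 20 is calcium, so the species is ⁴²Ca.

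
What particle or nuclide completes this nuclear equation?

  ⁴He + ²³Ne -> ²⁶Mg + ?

Conserve mass number: 4 + 23 = 26 + A, so A = 1.
Conserve atomic number: 2 + 10 = 12 + Z, so Z = 0.
A = 1 and Z = 0 is ¹n — a neutron.

neutron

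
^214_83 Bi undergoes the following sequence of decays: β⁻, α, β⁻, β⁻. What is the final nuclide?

Start: (A, Z) = (214, 83).
After β⁻: (214, 84).
After α: (210, 82).
After β⁻: (210, 83).
After β⁻: (210, 84).
Z = 84 is polonium.

Po-210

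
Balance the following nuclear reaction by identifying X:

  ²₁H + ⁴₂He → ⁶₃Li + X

Conserve mass number: 2 + 4 = 6 + A, so A = 0.
Conserve atomic number: 1 + 2 = 3 + Z, so Z = 0.
A = 0 and Z = 0 is ⁰₀γ — a gamma ray.

gamma ray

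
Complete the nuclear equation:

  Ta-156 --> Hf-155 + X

Conserve mass number: 156 = 155 + A, so A = 1.
Conserve atomic number: 73 = 72 + Z, so Z = 1.
A = 1 and Z = 1 is H-1 — a proton.

proton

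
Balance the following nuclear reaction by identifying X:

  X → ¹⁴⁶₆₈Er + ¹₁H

Conserve mass number: A = 146 + 1, so A = 147.
Conserve atomic number: Z = 68 + 1, so Z = 69.
Z = 69 is thulium, so the species is ¹⁴⁷₆₉Tm.

Tm-147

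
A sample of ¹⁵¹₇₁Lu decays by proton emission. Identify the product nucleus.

Yb-150

Proton emission: mass number changes by -1, atomic number by -1.
A: 151 − 1 = 150; Z: 71 − 1 = 70.
Z = 70 is ytterbium, so the daughter is ¹⁵⁰₇₀Yb.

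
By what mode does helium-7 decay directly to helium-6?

ΔA = 6 − 7 = -1; ΔZ = 2 − 2 = +0.
A drops by 1 with Z unchanged — a neutron was emitted.

neutron emission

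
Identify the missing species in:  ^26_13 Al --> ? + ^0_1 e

Conserve mass number: 26 = A + 0, so A = 26.
Conserve atomic number: 13 = Z + 1, so Z = 12.
Z = 12 is magnesium, so the species is ^26_12 Mg.

Mg-26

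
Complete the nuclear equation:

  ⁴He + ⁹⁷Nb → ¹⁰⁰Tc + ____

neutron

Conserve mass number: 4 + 97 = 100 + A, so A = 1.
Conserve atomic number: 2 + 41 = 43 + Z, so Z = 0.
A = 1 and Z = 0 is ¹n — a neutron.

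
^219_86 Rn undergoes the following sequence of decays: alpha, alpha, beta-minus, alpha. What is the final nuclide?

Start: (A, Z) = (219, 86).
After α: (215, 84).
After α: (211, 82).
After β⁻: (211, 83).
After α: (207, 81).
Z = 81 is thallium.

Tl-207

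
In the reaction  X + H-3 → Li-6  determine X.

Conserve mass number: A + 3 = 6, so A = 3.
Conserve atomic number: Z + 1 = 3, so Z = 2.
Z = 2 is helium, so the species is He-3.

He-3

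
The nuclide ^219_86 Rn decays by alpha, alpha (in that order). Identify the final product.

Start: (A, Z) = (219, 86).
After α: (215, 84).
After α: (211, 82).
Z = 82 is lead.

Pb-211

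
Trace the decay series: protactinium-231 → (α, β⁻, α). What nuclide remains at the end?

Ra-223

Start: (A, Z) = (231, 91).
After α: (227, 89).
After β⁻: (227, 90).
After α: (223, 88).
Z = 88 is radium.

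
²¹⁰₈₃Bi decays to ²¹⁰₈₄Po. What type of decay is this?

beta-minus decay

ΔA = 210 − 210 = 0; ΔZ = 84 − 83 = +1.
A is unchanged and Z rises by 1 — a neutron has become a proton (β⁻ decay).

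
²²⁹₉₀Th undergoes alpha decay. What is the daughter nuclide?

Alpha decay: mass number changes by -4, atomic number by -2.
A: 229 − 4 = 225; Z: 90 − 2 = 88.
Z = 88 is radium, so the daughter is ²²⁵₈₈Ra.

Ra-225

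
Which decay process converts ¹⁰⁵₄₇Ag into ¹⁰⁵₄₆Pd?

beta-plus decay or electron capture

ΔA = 105 − 105 = 0; ΔZ = 46 − 47 = -1.
A is unchanged and Z drops by 1 — a proton has become a neutron (β⁺ emission or electron capture).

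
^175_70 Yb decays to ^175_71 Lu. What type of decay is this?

beta-minus decay

ΔA = 175 − 175 = 0; ΔZ = 71 − 70 = +1.
A is unchanged and Z rises by 1 — a neutron has become a proton (β⁻ decay).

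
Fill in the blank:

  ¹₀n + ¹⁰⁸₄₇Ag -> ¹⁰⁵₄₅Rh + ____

alpha particle

Conserve mass number: 1 + 108 = 105 + A, so A = 4.
Conserve atomic number: 0 + 47 = 45 + Z, so Z = 2.
A = 4 and Z = 2 is ⁴₂He — an alpha particle.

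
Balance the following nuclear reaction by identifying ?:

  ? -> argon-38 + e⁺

Conserve mass number: A = 38 + 0, so A = 38.
Conserve atomic number: Z = 18 + 1, so Z = 19.
Z = 19 is potassium, so the species is potassium-38.

K-38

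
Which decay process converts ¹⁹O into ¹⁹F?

ΔA = 19 − 19 = 0; ΔZ = 9 − 8 = +1.
A is unchanged and Z rises by 1 — a neutron has become a proton (β⁻ decay).

beta-minus decay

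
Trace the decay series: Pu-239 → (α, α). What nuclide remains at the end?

Th-231

Start: (A, Z) = (239, 94).
After α: (235, 92).
After α: (231, 90).
Z = 90 is thorium.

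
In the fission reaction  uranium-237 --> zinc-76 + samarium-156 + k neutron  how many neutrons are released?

Conserve mass number: 237 = 76 + 156 + k, so k = 237 − 232 = 5.
Check atomic number: 92 = 30 + 62 + 0 = 92. ✓

5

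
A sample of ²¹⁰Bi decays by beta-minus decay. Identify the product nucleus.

Po-210

Beta-minus decay: mass number changes by +0, atomic number by +1.
A: 210 = 210; Z: 83 + 1 = 84.
Z = 84 is polonium, so the daughter is ²¹⁰Po.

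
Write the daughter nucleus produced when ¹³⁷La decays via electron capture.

Ba-137

Electron capture: mass number changes by +0, atomic number by -1.
A: 137 = 137; Z: 57 − 1 = 56.
Z = 56 is barium, so the daughter is ¹³⁷Ba.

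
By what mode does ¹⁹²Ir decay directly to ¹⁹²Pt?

ΔA = 192 − 192 = 0; ΔZ = 78 − 77 = +1.
A is unchanged and Z rises by 1 — a neutron has become a proton (β⁻ decay).

beta-minus decay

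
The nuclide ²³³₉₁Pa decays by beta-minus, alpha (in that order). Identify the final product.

Start: (A, Z) = (233, 91).
After β⁻: (233, 92).
After α: (229, 90).
Z = 90 is thorium.

Th-229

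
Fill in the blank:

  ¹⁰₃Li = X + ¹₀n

Li-9

Conserve mass number: 10 = A + 1, so A = 9.
Conserve atomic number: 3 = Z + 0, so Z = 3.
Z = 3 is lithium, so the species is ⁹₃Li.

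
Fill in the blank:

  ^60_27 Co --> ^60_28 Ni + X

beta-minus particle

Conserve mass number: 60 = 60 + A, so A = 0.
Conserve atomic number: 27 = 28 + Z, so Z = -1.
A = 0 and Z = -1 is ^0_-1 e — a beta-minus particle.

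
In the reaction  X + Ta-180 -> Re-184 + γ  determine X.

Conserve mass number: A + 180 = 184 + 0, so A = 4.
Conserve atomic number: Z + 73 = 75 + 0, so Z = 2.
A = 4 and Z = 2 is He-4 — an alpha particle.

alpha particle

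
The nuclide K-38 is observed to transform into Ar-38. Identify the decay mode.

ΔA = 38 − 38 = 0; ΔZ = 18 − 19 = -1.
A is unchanged and Z drops by 1 — a proton has become a neutron (β⁺ emission or electron capture).

beta-plus decay or electron capture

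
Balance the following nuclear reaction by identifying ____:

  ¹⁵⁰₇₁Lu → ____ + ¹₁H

Conserve mass number: 150 = A + 1, so A = 149.
Conserve atomic number: 71 = Z + 1, so Z = 70.
Z = 70 is ytterbium, so the species is ¹⁴⁹₇₀Yb.

Yb-149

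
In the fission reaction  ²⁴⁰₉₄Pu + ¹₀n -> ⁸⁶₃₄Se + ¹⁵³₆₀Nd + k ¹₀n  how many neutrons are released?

Conserve mass number: 241 = 86 + 153 + k, so k = 241 − 239 = 2.
Check atomic number: 94 = 34 + 60 + 0 = 94. ✓

2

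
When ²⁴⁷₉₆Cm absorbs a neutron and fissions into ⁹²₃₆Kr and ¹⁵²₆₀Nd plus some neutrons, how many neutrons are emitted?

Conserve mass number: 248 = 92 + 152 + k, so k = 248 − 244 = 4.
Check atomic number: 96 = 36 + 60 + 0 = 96. ✓

4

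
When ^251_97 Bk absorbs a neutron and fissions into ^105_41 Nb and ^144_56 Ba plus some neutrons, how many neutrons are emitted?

3

Conserve mass number: 252 = 105 + 144 + k, so k = 252 − 249 = 3.
Check atomic number: 97 = 41 + 56 + 0 = 97. ✓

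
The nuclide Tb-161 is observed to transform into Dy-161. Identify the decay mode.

beta-minus decay

ΔA = 161 − 161 = 0; ΔZ = 66 − 65 = +1.
A is unchanged and Z rises by 1 — a neutron has become a proton (β⁻ decay).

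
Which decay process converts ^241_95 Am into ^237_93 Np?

ΔA = 237 − 241 = -4; ΔZ = 93 − 95 = -2.
A drops by 4 and Z drops by 2 — the signature of alpha emission.

alpha decay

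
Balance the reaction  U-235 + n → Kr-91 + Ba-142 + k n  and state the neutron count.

Conserve mass number: 236 = 91 + 142 + k, so k = 236 − 233 = 3.
Check atomic number: 92 = 36 + 56 + 0 = 92. ✓

3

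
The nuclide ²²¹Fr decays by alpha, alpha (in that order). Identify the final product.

Bi-213

Start: (A, Z) = (221, 87).
After α: (217, 85).
After α: (213, 83).
Z = 83 is bismuth.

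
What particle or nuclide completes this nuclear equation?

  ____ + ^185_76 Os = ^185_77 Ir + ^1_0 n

proton

Conserve mass number: A + 185 = 185 + 1, so A = 1.
Conserve atomic number: Z + 76 = 77 + 0, so Z = 1.
A = 1 and Z = 1 is ^1_1 H — a proton.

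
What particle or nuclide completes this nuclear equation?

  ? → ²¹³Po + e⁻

Bi-213

Conserve mass number: A = 213 + 0, so A = 213.
Conserve atomic number: Z = 84 − 1, so Z = 83.
Z = 83 is bismuth, so the species is ²¹³Bi.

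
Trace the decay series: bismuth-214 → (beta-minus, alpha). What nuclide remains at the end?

Pb-210

Start: (A, Z) = (214, 83).
After β⁻: (214, 84).
After α: (210, 82).
Z = 82 is lead.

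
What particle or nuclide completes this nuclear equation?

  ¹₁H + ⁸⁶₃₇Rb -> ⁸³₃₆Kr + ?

Conserve mass number: 1 + 86 = 83 + A, so A = 4.
Conserve atomic number: 1 + 37 = 36 + Z, so Z = 2.
A = 4 and Z = 2 is ⁴₂He — an alpha particle.

alpha particle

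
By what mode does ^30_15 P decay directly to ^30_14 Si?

beta-plus decay or electron capture

ΔA = 30 − 30 = 0; ΔZ = 14 − 15 = -1.
A is unchanged and Z drops by 1 — a proton has become a neutron (β⁺ emission or electron capture).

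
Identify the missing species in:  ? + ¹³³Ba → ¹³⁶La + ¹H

alpha particle

Conserve mass number: A + 133 = 136 + 1, so A = 4.
Conserve atomic number: Z + 56 = 57 + 1, so Z = 2.
A = 4 and Z = 2 is ⁴He — an alpha particle.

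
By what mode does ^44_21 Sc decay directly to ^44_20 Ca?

beta-plus decay or electron capture

ΔA = 44 − 44 = 0; ΔZ = 20 − 21 = -1.
A is unchanged and Z drops by 1 — a proton has become a neutron (β⁺ emission or electron capture).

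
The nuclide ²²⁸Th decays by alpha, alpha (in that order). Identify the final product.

Start: (A, Z) = (228, 90).
After α: (224, 88).
After α: (220, 86).
Z = 86 is radon.

Rn-220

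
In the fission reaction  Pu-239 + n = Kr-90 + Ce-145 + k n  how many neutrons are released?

5

Conserve mass number: 240 = 90 + 145 + k, so k = 240 − 235 = 5.
Check atomic number: 94 = 36 + 58 + 0 = 94. ✓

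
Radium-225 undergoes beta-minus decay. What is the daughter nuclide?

Ac-225

Beta-minus decay: mass number changes by +0, atomic number by +1.
A: 225 = 225; Z: 88 + 1 = 89.
Z = 89 is actinium, so the daughter is actinium-225.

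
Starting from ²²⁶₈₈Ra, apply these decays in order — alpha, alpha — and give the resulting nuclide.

Po-218

Start: (A, Z) = (226, 88).
After α: (222, 86).
After α: (218, 84).
Z = 84 is polonium.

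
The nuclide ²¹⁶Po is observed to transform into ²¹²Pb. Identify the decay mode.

ΔA = 212 − 216 = -4; ΔZ = 82 − 84 = -2.
A drops by 4 and Z drops by 2 — the signature of alpha emission.

alpha decay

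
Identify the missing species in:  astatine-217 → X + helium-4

Bi-213

Conserve mass number: 217 = A + 4, so A = 213.
Conserve atomic number: 85 = Z + 2, so Z = 83.
Z = 83 is bismuth, so the species is bismuth-213.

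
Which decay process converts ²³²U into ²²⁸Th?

alpha decay

ΔA = 228 − 232 = -4; ΔZ = 90 − 92 = -2.
A drops by 4 and Z drops by 2 — the signature of alpha emission.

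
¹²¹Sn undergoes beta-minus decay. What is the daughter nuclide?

Beta-minus decay: mass number changes by +0, atomic number by +1.
A: 121 = 121; Z: 50 + 1 = 51.
Z = 51 is antimony, so the daughter is ¹²¹Sb.

Sb-121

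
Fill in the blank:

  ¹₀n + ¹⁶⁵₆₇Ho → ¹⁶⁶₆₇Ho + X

Conserve mass number: 1 + 165 = 166 + A, so A = 0.
Conserve atomic number: 0 + 67 = 67 + Z, so Z = 0.
A = 0 and Z = 0 is ⁰₀γ — a gamma ray.

gamma ray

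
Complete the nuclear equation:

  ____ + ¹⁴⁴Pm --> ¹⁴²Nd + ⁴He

deuteron

Conserve mass number: A + 144 = 142 + 4, so A = 2.
Conserve atomic number: Z + 61 = 60 + 2, so Z = 1.
A = 2 and Z = 1 is ²H — a deuteron.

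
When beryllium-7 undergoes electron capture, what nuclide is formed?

Li-7

Electron capture: mass number changes by +0, atomic number by -1.
A: 7 = 7; Z: 4 − 1 = 3.
Z = 3 is lithium, so the daughter is lithium-7.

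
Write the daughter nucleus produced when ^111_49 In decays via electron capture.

Electron capture: mass number changes by +0, atomic number by -1.
A: 111 = 111; Z: 49 − 1 = 48.
Z = 48 is cadmium, so the daughter is ^111_48 Cd.

Cd-111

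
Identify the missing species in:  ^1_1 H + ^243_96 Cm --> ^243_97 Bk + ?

Conserve mass number: 1 + 243 = 243 + A, so A = 1.
Conserve atomic number: 1 + 96 = 97 + Z, so Z = 0.
A = 1 and Z = 0 is ^1_0 n — a neutron.

neutron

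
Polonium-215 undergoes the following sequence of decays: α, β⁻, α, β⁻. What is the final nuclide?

Start: (A, Z) = (215, 84).
After α: (211, 82).
After β⁻: (211, 83).
After α: (207, 81).
After β⁻: (207, 82).
Z = 82 is lead.

Pb-207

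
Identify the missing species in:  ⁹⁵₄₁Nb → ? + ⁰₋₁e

Mo-95

Conserve mass number: 95 = A + 0, so A = 95.
Conserve atomic number: 41 = Z − 1, so Z = 42.
Z = 42 is molybdenum, so the species is ⁹⁵₄₂Mo.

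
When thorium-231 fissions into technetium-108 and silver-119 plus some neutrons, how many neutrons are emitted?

Conserve mass number: 231 = 108 + 119 + k, so k = 231 − 227 = 4.
Check atomic number: 90 = 43 + 47 + 0 = 90. ✓

4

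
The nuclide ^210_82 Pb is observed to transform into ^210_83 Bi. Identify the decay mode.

beta-minus decay

ΔA = 210 − 210 = 0; ΔZ = 83 − 82 = +1.
A is unchanged and Z rises by 1 — a neutron has become a proton (β⁻ decay).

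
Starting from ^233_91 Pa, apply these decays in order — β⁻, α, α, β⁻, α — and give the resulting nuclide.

Start: (A, Z) = (233, 91).
After β⁻: (233, 92).
After α: (229, 90).
After α: (225, 88).
After β⁻: (225, 89).
After α: (221, 87).
Z = 87 is francium.

Fr-221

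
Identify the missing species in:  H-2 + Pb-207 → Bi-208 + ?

neutron

Conserve mass number: 2 + 207 = 208 + A, so A = 1.
Conserve atomic number: 1 + 82 = 83 + Z, so Z = 0.
A = 1 and Z = 0 is n — a neutron.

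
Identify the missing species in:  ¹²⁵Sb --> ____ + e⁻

Te-125

Conserve mass number: 125 = A + 0, so A = 125.
Conserve atomic number: 51 = Z − 1, so Z = 52.
Z = 52 is tellurium, so the species is ¹²⁵Te.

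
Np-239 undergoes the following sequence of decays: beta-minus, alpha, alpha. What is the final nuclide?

Start: (A, Z) = (239, 93).
After β⁻: (239, 94).
After α: (235, 92).
After α: (231, 90).
Z = 90 is thorium.

Th-231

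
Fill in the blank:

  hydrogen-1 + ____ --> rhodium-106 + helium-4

Conserve mass number: 1 + A = 106 + 4, so A = 109.
Conserve atomic number: 1 + Z = 45 + 2, so Z = 46.
Z = 46 is palladium, so the species is palladium-109.

Pd-109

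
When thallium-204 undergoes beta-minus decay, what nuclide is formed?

Beta-minus decay: mass number changes by +0, atomic number by +1.
A: 204 = 204; Z: 81 + 1 = 82.
Z = 82 is lead, so the daughter is lead-204.

Pb-204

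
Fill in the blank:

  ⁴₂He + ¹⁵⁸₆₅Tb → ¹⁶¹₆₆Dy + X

proton

Conserve mass number: 4 + 158 = 161 + A, so A = 1.
Conserve atomic number: 2 + 65 = 66 + Z, so Z = 1.
A = 1 and Z = 1 is ¹₁H — a proton.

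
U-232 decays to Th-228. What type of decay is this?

alpha decay

ΔA = 228 − 232 = -4; ΔZ = 90 − 92 = -2.
A drops by 4 and Z drops by 2 — the signature of alpha emission.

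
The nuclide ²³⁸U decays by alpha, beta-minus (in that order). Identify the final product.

Pa-234

Start: (A, Z) = (238, 92).
After α: (234, 90).
After β⁻: (234, 91).
Z = 91 is protactinium.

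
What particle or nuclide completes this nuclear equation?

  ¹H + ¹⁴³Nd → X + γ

Pm-144

Conserve mass number: 1 + 143 = A + 0, so A = 144.
Conserve atomic number: 1 + 60 = Z + 0, so Z = 61.
Z = 61 is promethium, so the species is ¹⁴⁴Pm.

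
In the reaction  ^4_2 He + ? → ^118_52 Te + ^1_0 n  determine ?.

Conserve mass number: 4 + A = 118 + 1, so A = 115.
Conserve atomic number: 2 + Z = 52 + 0, so Z = 50.
Z = 50 is tin, so the species is ^115_50 Sn.

Sn-115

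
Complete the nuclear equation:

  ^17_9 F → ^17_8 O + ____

positron

Conserve mass number: 17 = 17 + A, so A = 0.
Conserve atomic number: 9 = 8 + Z, so Z = 1.
A = 0 and Z = 1 is ^0_1 e — a positron.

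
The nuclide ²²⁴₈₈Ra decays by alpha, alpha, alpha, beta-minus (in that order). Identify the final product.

Bi-212

Start: (A, Z) = (224, 88).
After α: (220, 86).
After α: (216, 84).
After α: (212, 82).
After β⁻: (212, 83).
Z = 83 is bismuth.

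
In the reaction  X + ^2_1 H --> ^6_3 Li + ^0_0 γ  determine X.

alpha particle

Conserve mass number: A + 2 = 6 + 0, so A = 4.
Conserve atomic number: Z + 1 = 3 + 0, so Z = 2.
A = 4 and Z = 2 is ^4_2 He — an alpha particle.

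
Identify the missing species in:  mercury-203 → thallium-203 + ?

beta-minus particle

Conserve mass number: 203 = 203 + A, so A = 0.
Conserve atomic number: 80 = 81 + Z, so Z = -1.
A = 0 and Z = -1 is e⁻ — a beta-minus particle.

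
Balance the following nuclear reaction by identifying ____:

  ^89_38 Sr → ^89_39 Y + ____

Conserve mass number: 89 = 89 + A, so A = 0.
Conserve atomic number: 38 = 39 + Z, so Z = -1.
A = 0 and Z = -1 is ^0_-1 e — a beta-minus particle.

beta-minus particle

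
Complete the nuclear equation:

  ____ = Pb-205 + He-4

Conserve mass number: A = 205 + 4, so A = 209.
Conserve atomic number: Z = 82 + 2, so Z = 84.
Z = 84 is polonium, so the species is Po-209.

Po-209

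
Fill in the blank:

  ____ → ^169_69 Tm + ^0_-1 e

Conserve mass number: A = 169 + 0, so A = 169.
Conserve atomic number: Z = 69 − 1, so Z = 68.
Z = 68 is erbium, so the species is ^169_68 Er.

Er-169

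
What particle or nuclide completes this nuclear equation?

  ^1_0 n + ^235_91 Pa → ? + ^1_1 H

Conserve mass number: 1 + 235 = A + 1, so A = 235.
Conserve atomic number: 0 + 91 = Z + 1, so Z = 90.
Z = 90 is thorium, so the species is ^235_90 Th.

Th-235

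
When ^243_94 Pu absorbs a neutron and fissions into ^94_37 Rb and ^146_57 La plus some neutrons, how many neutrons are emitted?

Conserve mass number: 244 = 94 + 146 + k, so k = 244 − 240 = 4.
Check atomic number: 94 = 37 + 57 + 0 = 94. ✓

4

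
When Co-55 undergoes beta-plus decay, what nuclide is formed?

Fe-55

Beta-plus decay: mass number changes by +0, atomic number by -1.
A: 55 = 55; Z: 27 − 1 = 26.
Z = 26 is iron, so the daughter is Fe-55.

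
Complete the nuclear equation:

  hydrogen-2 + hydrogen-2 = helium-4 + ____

Conserve mass number: 2 + 2 = 4 + A, so A = 0.
Conserve atomic number: 1 + 1 = 2 + Z, so Z = 0.
A = 0 and Z = 0 is γ — a gamma ray.

gamma ray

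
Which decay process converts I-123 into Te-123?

beta-plus decay or electron capture

ΔA = 123 − 123 = 0; ΔZ = 52 − 53 = -1.
A is unchanged and Z drops by 1 — a proton has become a neutron (β⁺ emission or electron capture).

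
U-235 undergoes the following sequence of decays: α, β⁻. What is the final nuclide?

Start: (A, Z) = (235, 92).
After α: (231, 90).
After β⁻: (231, 91).
Z = 91 is protactinium.

Pa-231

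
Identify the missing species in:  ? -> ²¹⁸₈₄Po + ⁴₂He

Conserve mass number: A = 218 + 4, so A = 222.
Conserve atomic number: Z = 84 + 2, so Z = 86.
Z = 86 is radon, so the species is ²²²₈₆Rn.

Rn-222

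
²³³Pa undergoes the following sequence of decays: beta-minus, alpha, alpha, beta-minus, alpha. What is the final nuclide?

Start: (A, Z) = (233, 91).
After β⁻: (233, 92).
After α: (229, 90).
After α: (225, 88).
After β⁻: (225, 89).
After α: (221, 87).
Z = 87 is francium.

Fr-221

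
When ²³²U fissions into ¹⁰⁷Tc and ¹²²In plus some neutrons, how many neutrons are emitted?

3

Conserve mass number: 232 = 107 + 122 + k, so k = 232 − 229 = 3.
Check atomic number: 92 = 43 + 49 + 0 = 92. ✓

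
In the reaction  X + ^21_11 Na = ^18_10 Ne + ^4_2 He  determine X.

Conserve mass number: A + 21 = 18 + 4, so A = 1.
Conserve atomic number: Z + 11 = 10 + 2, so Z = 1.
A = 1 and Z = 1 is ^1_1 H — a proton.

proton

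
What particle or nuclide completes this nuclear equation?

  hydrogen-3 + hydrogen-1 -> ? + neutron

He-3

Conserve mass number: 3 + 1 = A + 1, so A = 3.
Conserve atomic number: 1 + 1 = Z + 0, so Z = 2.
Z = 2 is helium, so the species is helium-3.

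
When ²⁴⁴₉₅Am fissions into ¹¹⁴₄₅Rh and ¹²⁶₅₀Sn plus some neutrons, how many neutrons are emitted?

4

Conserve mass number: 244 = 114 + 126 + k, so k = 244 − 240 = 4.
Check atomic number: 95 = 45 + 50 + 0 = 95. ✓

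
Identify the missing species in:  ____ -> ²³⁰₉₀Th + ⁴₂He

Conserve mass number: A = 230 + 4, so A = 234.
Conserve atomic number: Z = 90 + 2, so Z = 92.
Z = 92 is uranium, so the species is ²³⁴₉₂U.

U-234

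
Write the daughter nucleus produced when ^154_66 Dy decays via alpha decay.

Alpha decay: mass number changes by -4, atomic number by -2.
A: 154 − 4 = 150; Z: 66 − 2 = 64.
Z = 64 is gadolinium, so the daughter is ^150_64 Gd.

Gd-150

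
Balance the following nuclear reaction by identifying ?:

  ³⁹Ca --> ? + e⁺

K-39

Conserve mass number: 39 = A + 0, so A = 39.
Conserve atomic number: 20 = Z + 1, so Z = 19.
Z = 19 is potassium, so the species is ³⁹K.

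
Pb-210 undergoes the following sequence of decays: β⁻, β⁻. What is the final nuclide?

Start: (A, Z) = (210, 82).
After β⁻: (210, 83).
After β⁻: (210, 84).
Z = 84 is polonium.

Po-210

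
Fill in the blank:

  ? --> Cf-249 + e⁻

Bk-249

Conserve mass number: A = 249 + 0, so A = 249.
Conserve atomic number: Z = 98 − 1, so Z = 97.
Z = 97 is berkelium, so the species is Bk-249.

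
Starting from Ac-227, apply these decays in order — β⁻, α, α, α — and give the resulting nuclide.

Start: (A, Z) = (227, 89).
After β⁻: (227, 90).
After α: (223, 88).
After α: (219, 86).
After α: (215, 84).
Z = 84 is polonium.

Po-215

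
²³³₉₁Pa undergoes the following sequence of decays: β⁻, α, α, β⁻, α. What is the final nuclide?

Fr-221

Start: (A, Z) = (233, 91).
After β⁻: (233, 92).
After α: (229, 90).
After α: (225, 88).
After β⁻: (225, 89).
After α: (221, 87).
Z = 87 is francium.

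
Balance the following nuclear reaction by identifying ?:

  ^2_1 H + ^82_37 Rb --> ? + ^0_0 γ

Conserve mass number: 2 + 82 = A + 0, so A = 84.
Conserve atomic number: 1 + 37 = Z + 0, so Z = 38.
Z = 38 is strontium, so the species is ^84_38 Sr.

Sr-84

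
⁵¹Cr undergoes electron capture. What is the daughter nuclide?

Electron capture: mass number changes by +0, atomic number by -1.
A: 51 = 51; Z: 24 − 1 = 23.
Z = 23 is vanadium, so the daughter is ⁵¹V.

V-51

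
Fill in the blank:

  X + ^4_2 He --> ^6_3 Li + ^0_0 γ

Conserve mass number: A + 4 = 6 + 0, so A = 2.
Conserve atomic number: Z + 2 = 3 + 0, so Z = 1.
A = 2 and Z = 1 is ^2_1 H — a deuteron.

deuteron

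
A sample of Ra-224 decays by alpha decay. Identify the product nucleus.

Rn-220

Alpha decay: mass number changes by -4, atomic number by -2.
A: 224 − 4 = 220; Z: 88 − 2 = 86.
Z = 86 is radon, so the daughter is Rn-220.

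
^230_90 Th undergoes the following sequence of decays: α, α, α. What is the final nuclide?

Po-218

Start: (A, Z) = (230, 90).
After α: (226, 88).
After α: (222, 86).
After α: (218, 84).
Z = 84 is polonium.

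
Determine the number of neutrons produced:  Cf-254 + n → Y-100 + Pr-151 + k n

Conserve mass number: 255 = 100 + 151 + k, so k = 255 − 251 = 4.
Check atomic number: 98 = 39 + 59 + 0 = 98. ✓

4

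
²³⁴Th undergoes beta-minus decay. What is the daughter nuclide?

Pa-234

Beta-minus decay: mass number changes by +0, atomic number by +1.
A: 234 = 234; Z: 90 + 1 = 91.
Z = 91 is protactinium, so the daughter is ²³⁴Pa.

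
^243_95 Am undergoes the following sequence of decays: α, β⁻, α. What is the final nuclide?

Start: (A, Z) = (243, 95).
After α: (239, 93).
After β⁻: (239, 94).
After α: (235, 92).
Z = 92 is uranium.

U-235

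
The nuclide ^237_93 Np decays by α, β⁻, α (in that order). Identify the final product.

Th-229

Start: (A, Z) = (237, 93).
After α: (233, 91).
After β⁻: (233, 92).
After α: (229, 90).
Z = 90 is thorium.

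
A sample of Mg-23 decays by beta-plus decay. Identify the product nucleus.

Na-23

Beta-plus decay: mass number changes by +0, atomic number by -1.
A: 23 = 23; Z: 12 − 1 = 11.
Z = 11 is sodium, so the daughter is Na-23.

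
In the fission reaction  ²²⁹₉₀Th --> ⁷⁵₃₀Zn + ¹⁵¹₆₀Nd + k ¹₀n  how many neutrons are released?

3

Conserve mass number: 229 = 75 + 151 + k, so k = 229 − 226 = 3.
Check atomic number: 90 = 30 + 60 + 0 = 90. ✓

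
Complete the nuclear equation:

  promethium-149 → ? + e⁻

Conserve mass number: 149 = A + 0, so A = 149.
Conserve atomic number: 61 = Z − 1, so Z = 62.
Z = 62 is samarium, so the species is samarium-149.

Sm-149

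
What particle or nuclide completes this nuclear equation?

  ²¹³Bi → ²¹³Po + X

beta-minus particle

Conserve mass number: 213 = 213 + A, so A = 0.
Conserve atomic number: 83 = 84 + Z, so Z = -1.
A = 0 and Z = -1 is e⁻ — a beta-minus particle.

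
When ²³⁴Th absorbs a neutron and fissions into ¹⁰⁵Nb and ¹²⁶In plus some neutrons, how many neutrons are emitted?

Conserve mass number: 235 = 105 + 126 + k, so k = 235 − 231 = 4.
Check atomic number: 90 = 41 + 49 + 0 = 90. ✓

4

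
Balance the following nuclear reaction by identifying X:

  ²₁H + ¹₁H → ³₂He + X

gamma ray

Conserve mass number: 2 + 1 = 3 + A, so A = 0.
Conserve atomic number: 1 + 1 = 2 + Z, so Z = 0.
A = 0 and Z = 0 is ⁰₀γ — a gamma ray.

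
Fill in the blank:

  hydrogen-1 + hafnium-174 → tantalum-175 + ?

Conserve mass number: 1 + 174 = 175 + A, so A = 0.
Conserve atomic number: 1 + 72 = 73 + Z, so Z = 0.
A = 0 and Z = 0 is γ — a gamma ray.

gamma ray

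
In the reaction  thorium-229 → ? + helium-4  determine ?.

Ra-225

Conserve mass number: 229 = A + 4, so A = 225.
Conserve atomic number: 90 = Z + 2, so Z = 88.
Z = 88 is radium, so the species is radium-225.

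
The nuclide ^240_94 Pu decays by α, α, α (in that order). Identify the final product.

Start: (A, Z) = (240, 94).
After α: (236, 92).
After α: (232, 90).
After α: (228, 88).
Z = 88 is radium.

Ra-228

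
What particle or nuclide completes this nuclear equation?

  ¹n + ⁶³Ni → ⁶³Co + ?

Conserve mass number: 1 + 63 = 63 + A, so A = 1.
Conserve atomic number: 0 + 28 = 27 + Z, so Z = 1.
A = 1 and Z = 1 is ¹H — a proton.

proton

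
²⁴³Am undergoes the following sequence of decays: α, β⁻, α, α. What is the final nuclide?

Start: (A, Z) = (243, 95).
After α: (239, 93).
After β⁻: (239, 94).
After α: (235, 92).
After α: (231, 90).
Z = 90 is thorium.

Th-231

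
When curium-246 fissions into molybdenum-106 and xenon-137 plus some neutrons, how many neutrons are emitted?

Conserve mass number: 246 = 106 + 137 + k, so k = 246 − 243 = 3.
Check atomic number: 96 = 42 + 54 + 0 = 96. ✓

3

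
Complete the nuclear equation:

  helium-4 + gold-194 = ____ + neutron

Tl-197

Conserve mass number: 4 + 194 = A + 1, so A = 197.
Conserve atomic number: 2 + 79 = Z + 0, so Z = 81.
Z = 81 is thallium, so the species is thallium-197.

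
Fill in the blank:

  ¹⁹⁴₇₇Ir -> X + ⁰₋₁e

Pt-194

Conserve mass number: 194 = A + 0, so A = 194.
Conserve atomic number: 77 = Z − 1, so Z = 78.
Z = 78 is platinum, so the species is ¹⁹⁴₇₈Pt.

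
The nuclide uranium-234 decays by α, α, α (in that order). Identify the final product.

Start: (A, Z) = (234, 92).
After α: (230, 90).
After α: (226, 88).
After α: (222, 86).
Z = 86 is radon.

Rn-222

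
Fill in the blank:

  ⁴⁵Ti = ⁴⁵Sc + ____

positron

Conserve mass number: 45 = 45 + A, so A = 0.
Conserve atomic number: 22 = 21 + Z, so Z = 1.
A = 0 and Z = 1 is e⁺ — a positron.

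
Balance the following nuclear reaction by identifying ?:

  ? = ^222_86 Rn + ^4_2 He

Conserve mass number: A = 222 + 4, so A = 226.
Conserve atomic number: Z = 86 + 2, so Z = 88.
Z = 88 is radium, so the species is ^226_88 Ra.

Ra-226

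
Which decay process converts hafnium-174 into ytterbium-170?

ΔA = 170 − 174 = -4; ΔZ = 70 − 72 = -2.
A drops by 4 and Z drops by 2 — the signature of alpha emission.

alpha decay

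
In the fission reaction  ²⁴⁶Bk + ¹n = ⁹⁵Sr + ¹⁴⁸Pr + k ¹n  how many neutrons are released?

Conserve mass number: 247 = 95 + 148 + k, so k = 247 − 243 = 4.
Check atomic number: 97 = 38 + 59 + 0 = 97. ✓

4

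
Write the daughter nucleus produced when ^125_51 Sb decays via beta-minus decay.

Te-125

Beta-minus decay: mass number changes by +0, atomic number by +1.
A: 125 = 125; Z: 51 + 1 = 52.
Z = 52 is tellurium, so the daughter is ^125_52 Te.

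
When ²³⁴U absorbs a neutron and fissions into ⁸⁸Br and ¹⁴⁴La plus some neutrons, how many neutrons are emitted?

Conserve mass number: 235 = 88 + 144 + k, so k = 235 − 232 = 3.
Check atomic number: 92 = 35 + 57 + 0 = 92. ✓

3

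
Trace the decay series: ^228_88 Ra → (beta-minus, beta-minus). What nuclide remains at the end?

Th-228

Start: (A, Z) = (228, 88).
After β⁻: (228, 89).
After β⁻: (228, 90).
Z = 90 is thorium.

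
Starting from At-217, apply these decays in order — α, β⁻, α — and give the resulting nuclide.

Pb-209

Start: (A, Z) = (217, 85).
After α: (213, 83).
After β⁻: (213, 84).
After α: (209, 82).
Z = 82 is lead.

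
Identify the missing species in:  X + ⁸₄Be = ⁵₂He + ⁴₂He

neutron

Conserve mass number: A + 8 = 5 + 4, so A = 1.
Conserve atomic number: Z + 4 = 2 + 2, so Z = 0.
A = 1 and Z = 0 is ¹₀n — a neutron.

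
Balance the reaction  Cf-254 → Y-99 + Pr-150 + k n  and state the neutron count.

5

Conserve mass number: 254 = 99 + 150 + k, so k = 254 − 249 = 5.
Check atomic number: 98 = 39 + 59 + 0 = 98. ✓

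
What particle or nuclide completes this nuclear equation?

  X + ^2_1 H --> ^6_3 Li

Conserve mass number: A + 2 = 6, so A = 4.
Conserve atomic number: Z + 1 = 3, so Z = 2.
A = 4 and Z = 2 is ^4_2 He — an alpha particle.

alpha particle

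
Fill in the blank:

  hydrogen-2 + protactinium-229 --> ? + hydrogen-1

Conserve mass number: 2 + 229 = A + 1, so A = 230.
Conserve atomic number: 1 + 91 = Z + 1, so Z = 91.
Z = 91 is protactinium, so the species is protactinium-230.

Pa-230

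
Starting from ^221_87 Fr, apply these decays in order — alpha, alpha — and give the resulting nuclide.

Bi-213

Start: (A, Z) = (221, 87).
After α: (217, 85).
After α: (213, 83).
Z = 83 is bismuth.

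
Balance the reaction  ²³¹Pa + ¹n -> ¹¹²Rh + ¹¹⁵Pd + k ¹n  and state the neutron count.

5

Conserve mass number: 232 = 112 + 115 + k, so k = 232 − 227 = 5.
Check atomic number: 91 = 45 + 46 + 0 = 91. ✓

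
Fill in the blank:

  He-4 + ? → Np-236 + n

Pa-233

Conserve mass number: 4 + A = 236 + 1, so A = 233.
Conserve atomic number: 2 + Z = 93 + 0, so Z = 91.
Z = 91 is protactinium, so the species is Pa-233.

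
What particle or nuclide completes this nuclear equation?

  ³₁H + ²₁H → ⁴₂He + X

neutron

Conserve mass number: 3 + 2 = 4 + A, so A = 1.
Conserve atomic number: 1 + 1 = 2 + Z, so Z = 0.
A = 1 and Z = 0 is ¹₀n — a neutron.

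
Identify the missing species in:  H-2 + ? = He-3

proton

Conserve mass number: 2 + A = 3, so A = 1.
Conserve atomic number: 1 + Z = 2, so Z = 1.
A = 1 and Z = 1 is H-1 — a proton.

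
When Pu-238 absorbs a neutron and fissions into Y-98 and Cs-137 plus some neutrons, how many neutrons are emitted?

Conserve mass number: 239 = 98 + 137 + k, so k = 239 − 235 = 4.
Check atomic number: 94 = 39 + 55 + 0 = 94. ✓

4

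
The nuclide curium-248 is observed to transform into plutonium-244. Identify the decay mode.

alpha decay

ΔA = 244 − 248 = -4; ΔZ = 94 − 96 = -2.
A drops by 4 and Z drops by 2 — the signature of alpha emission.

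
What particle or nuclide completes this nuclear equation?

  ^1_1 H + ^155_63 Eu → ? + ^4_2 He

Sm-152

Conserve mass number: 1 + 155 = A + 4, so A = 152.
Conserve atomic number: 1 + 63 = Z + 2, so Z = 62.
Z = 62 is samarium, so the species is ^152_62 Sm.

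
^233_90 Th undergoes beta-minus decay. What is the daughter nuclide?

Beta-minus decay: mass number changes by +0, atomic number by +1.
A: 233 = 233; Z: 90 + 1 = 91.
Z = 91 is protactinium, so the daughter is ^233_91 Pa.

Pa-233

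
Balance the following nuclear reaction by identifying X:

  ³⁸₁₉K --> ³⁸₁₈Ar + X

positron

Conserve mass number: 38 = 38 + A, so A = 0.
Conserve atomic number: 19 = 18 + Z, so Z = 1.
A = 0 and Z = 1 is ⁰₁e — a positron.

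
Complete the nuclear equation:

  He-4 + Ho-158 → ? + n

Conserve mass number: 4 + 158 = A + 1, so A = 161.
Conserve atomic number: 2 + 67 = Z + 0, so Z = 69.
Z = 69 is thulium, so the species is Tm-161.

Tm-161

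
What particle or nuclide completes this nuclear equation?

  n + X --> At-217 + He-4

Conserve mass number: 1 + A = 217 + 4, so A = 220.
Conserve atomic number: 0 + Z = 85 + 2, so Z = 87.
Z = 87 is francium, so the species is Fr-220.

Fr-220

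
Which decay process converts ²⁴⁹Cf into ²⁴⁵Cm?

alpha decay

ΔA = 245 − 249 = -4; ΔZ = 96 − 98 = -2.
A drops by 4 and Z drops by 2 — the signature of alpha emission.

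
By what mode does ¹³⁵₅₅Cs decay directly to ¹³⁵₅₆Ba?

ΔA = 135 − 135 = 0; ΔZ = 56 − 55 = +1.
A is unchanged and Z rises by 1 — a neutron has become a proton (β⁻ decay).

beta-minus decay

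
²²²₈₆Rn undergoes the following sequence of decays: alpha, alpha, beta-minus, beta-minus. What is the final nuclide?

Start: (A, Z) = (222, 86).
After α: (218, 84).
After α: (214, 82).
After β⁻: (214, 83).
After β⁻: (214, 84).
Z = 84 is polonium.

Po-214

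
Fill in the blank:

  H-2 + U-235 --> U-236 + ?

proton

Conserve mass number: 2 + 235 = 236 + A, so A = 1.
Conserve atomic number: 1 + 92 = 92 + Z, so Z = 1.
A = 1 and Z = 1 is H-1 — a proton.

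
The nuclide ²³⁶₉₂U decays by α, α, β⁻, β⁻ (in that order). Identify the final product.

Start: (A, Z) = (236, 92).
After α: (232, 90).
After α: (228, 88).
After β⁻: (228, 89).
After β⁻: (228, 90).
Z = 90 is thorium.

Th-228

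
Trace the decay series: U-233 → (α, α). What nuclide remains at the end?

Ra-225

Start: (A, Z) = (233, 92).
After α: (229, 90).
After α: (225, 88).
Z = 88 is radium.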